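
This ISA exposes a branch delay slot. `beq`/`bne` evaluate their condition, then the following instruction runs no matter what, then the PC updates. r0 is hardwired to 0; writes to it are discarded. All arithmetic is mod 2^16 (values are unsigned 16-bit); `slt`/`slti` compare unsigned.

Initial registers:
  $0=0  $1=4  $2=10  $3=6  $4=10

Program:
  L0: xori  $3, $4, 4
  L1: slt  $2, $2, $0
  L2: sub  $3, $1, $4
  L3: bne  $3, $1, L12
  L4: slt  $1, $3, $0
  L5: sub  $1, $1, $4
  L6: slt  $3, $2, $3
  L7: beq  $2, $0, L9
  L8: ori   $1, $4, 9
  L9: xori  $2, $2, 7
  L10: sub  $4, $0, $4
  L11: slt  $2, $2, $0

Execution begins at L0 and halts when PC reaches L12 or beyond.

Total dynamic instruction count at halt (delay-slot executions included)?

  step pc=0: xori  $3, $4, 4  regs=(0,4,10,14,10)
  step pc=1: slt  $2, $2, $0  regs=(0,4,0,14,10)
  step pc=2: sub  $3, $1, $4  regs=(0,4,0,65530,10)
  step pc=3: bne  $3, $1, L12  cond=T  regs=(0,4,0,65530,10)
  step pc=4: slt  $1, $3, $0  regs=(0,0,0,65530,10)

5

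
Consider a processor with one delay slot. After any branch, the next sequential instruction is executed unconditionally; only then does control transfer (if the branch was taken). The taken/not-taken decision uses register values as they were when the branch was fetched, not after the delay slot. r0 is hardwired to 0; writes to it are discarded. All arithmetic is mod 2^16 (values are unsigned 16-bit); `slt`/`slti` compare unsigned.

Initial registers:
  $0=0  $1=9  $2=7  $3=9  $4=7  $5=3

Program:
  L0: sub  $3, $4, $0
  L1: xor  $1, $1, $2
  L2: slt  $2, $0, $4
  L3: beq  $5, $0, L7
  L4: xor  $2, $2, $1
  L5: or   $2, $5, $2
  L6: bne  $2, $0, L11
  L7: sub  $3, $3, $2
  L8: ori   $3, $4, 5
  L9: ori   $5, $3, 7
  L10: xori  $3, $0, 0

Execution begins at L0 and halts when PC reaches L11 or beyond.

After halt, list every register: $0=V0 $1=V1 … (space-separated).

  step pc=0: sub  $3, $4, $0  regs=(0,9,7,7,7,3)
  step pc=1: xor  $1, $1, $2  regs=(0,14,7,7,7,3)
  step pc=2: slt  $2, $0, $4  regs=(0,14,1,7,7,3)
  step pc=3: beq  $5, $0, L7  cond=F  regs=(0,14,1,7,7,3)
  step pc=4: xor  $2, $2, $1  regs=(0,14,15,7,7,3)
  step pc=5: or   $2, $5, $2  regs=(0,14,15,7,7,3)
  step pc=6: bne  $2, $0, L11  cond=T  regs=(0,14,15,7,7,3)
  step pc=7: sub  $3, $3, $2  regs=(0,14,15,65528,7,3)

$0=0 $1=14 $2=15 $3=65528 $4=7 $5=3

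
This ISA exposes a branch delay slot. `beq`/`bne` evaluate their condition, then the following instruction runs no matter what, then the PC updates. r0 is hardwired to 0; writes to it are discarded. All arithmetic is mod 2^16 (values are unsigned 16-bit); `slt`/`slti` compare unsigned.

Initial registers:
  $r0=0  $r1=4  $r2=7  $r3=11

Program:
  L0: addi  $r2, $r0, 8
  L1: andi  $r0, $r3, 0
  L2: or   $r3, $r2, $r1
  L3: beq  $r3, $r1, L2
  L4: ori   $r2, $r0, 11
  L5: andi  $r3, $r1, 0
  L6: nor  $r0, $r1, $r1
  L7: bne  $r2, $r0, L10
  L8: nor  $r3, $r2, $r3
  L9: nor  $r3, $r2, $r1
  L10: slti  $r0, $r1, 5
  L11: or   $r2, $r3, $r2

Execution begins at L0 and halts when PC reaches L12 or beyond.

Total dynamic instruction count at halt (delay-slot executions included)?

11

#0 addi  $r2, $r0, 8 ; 0/4/8/11
#1 andi  $r0, $r3, 0 ; 0/4/8/11
#2 or   $r3, $r2, $r1 ; 0/4/8/12
#3 beq  $r3, $r1, L2 ; 0/4/8/12 ; →fallthru
#4 ori   $r2, $r0, 11 ; 0/4/11/12
#5 andi  $r3, $r1, 0 ; 0/4/11/0
#6 nor  $r0, $r1, $r1 ; 0/4/11/0
#7 bne  $r2, $r0, L10 ; 0/4/11/0 ; →target
#8 nor  $r3, $r2, $r3 ; 0/4/11/65524
#10 slti  $r0, $r1, 5 ; 0/4/11/65524
#11 or   $r2, $r3, $r2 ; 0/4/65535/65524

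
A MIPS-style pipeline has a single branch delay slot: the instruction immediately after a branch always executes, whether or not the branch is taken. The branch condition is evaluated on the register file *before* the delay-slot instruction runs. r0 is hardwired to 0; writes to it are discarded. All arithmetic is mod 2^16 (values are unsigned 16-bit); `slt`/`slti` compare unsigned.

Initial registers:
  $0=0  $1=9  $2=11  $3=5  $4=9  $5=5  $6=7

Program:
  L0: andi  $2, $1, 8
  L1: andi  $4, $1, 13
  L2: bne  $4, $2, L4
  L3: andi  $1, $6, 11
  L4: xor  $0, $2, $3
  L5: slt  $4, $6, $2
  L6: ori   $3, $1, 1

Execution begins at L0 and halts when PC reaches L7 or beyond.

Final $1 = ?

#0 andi  $2, $1, 8 ; 0/9/8/5/9/5/7
#1 andi  $4, $1, 13 ; 0/9/8/5/9/5/7
#2 bne  $4, $2, L4 ; 0/9/8/5/9/5/7 ; →target
#3 andi  $1, $6, 11 ; 0/3/8/5/9/5/7
#4 xor  $0, $2, $3 ; 0/3/8/5/9/5/7
#5 slt  $4, $6, $2 ; 0/3/8/5/1/5/7
#6 ori   $3, $1, 1 ; 0/3/8/3/1/5/7

3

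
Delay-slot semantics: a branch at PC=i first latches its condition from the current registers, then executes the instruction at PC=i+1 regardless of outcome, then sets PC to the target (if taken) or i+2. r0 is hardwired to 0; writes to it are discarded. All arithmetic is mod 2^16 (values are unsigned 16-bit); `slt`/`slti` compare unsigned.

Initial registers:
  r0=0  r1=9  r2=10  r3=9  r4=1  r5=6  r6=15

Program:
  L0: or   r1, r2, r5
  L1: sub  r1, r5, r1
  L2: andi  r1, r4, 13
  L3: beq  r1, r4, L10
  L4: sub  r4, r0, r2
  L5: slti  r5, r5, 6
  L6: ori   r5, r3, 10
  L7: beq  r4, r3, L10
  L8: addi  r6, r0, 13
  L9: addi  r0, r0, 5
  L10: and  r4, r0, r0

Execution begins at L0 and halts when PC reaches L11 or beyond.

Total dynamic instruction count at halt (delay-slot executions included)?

  step pc=0: or   r1, r2, r5  regs=(0,14,10,9,1,6,15)
  step pc=1: sub  r1, r5, r1  regs=(0,65528,10,9,1,6,15)
  step pc=2: andi  r1, r4, 13  regs=(0,1,10,9,1,6,15)
  step pc=3: beq  r1, r4, L10  cond=T  regs=(0,1,10,9,1,6,15)
  step pc=4: sub  r4, r0, r2  regs=(0,1,10,9,65526,6,15)
  step pc=10: and  r4, r0, r0  regs=(0,1,10,9,0,6,15)

6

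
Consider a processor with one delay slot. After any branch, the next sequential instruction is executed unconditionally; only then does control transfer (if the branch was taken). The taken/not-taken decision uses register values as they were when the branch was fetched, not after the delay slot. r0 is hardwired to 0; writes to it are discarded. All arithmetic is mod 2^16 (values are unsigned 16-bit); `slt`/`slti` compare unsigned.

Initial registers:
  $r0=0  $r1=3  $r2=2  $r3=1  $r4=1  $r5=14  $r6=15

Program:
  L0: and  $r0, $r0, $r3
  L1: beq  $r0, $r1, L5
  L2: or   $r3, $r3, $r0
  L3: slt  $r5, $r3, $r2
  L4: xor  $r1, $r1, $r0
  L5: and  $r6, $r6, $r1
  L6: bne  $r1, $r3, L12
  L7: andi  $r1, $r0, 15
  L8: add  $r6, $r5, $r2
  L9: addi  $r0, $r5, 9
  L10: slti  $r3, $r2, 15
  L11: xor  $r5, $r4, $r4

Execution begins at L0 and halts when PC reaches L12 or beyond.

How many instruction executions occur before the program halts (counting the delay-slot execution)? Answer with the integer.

8

PC=0  and  $r0, $r0, $r3     | $r0=0 $r1=3 $r2=2 $r3=1 $r4=1 $r5=14 $r6=15
PC=1  beq  $r0, $r1, L5      | $r0=0 $r1=3 $r2=2 $r3=1 $r4=1 $r5=14 $r6=15  [not taken]
PC=2  or   $r3, $r3, $r0     | $r0=0 $r1=3 $r2=2 $r3=1 $r4=1 $r5=14 $r6=15
PC=3  slt  $r5, $r3, $r2     | $r0=0 $r1=3 $r2=2 $r3=1 $r4=1 $r5=1 $r6=15
PC=4  xor  $r1, $r1, $r0     | $r0=0 $r1=3 $r2=2 $r3=1 $r4=1 $r5=1 $r6=15
PC=5  and  $r6, $r6, $r1     | $r0=0 $r1=3 $r2=2 $r3=1 $r4=1 $r5=1 $r6=3
PC=6  bne  $r1, $r3, L12     | $r0=0 $r1=3 $r2=2 $r3=1 $r4=1 $r5=1 $r6=3  [TAKEN]
PC=7  andi  $r1, $r0, 15     | $r0=0 $r1=0 $r2=2 $r3=1 $r4=1 $r5=1 $r6=3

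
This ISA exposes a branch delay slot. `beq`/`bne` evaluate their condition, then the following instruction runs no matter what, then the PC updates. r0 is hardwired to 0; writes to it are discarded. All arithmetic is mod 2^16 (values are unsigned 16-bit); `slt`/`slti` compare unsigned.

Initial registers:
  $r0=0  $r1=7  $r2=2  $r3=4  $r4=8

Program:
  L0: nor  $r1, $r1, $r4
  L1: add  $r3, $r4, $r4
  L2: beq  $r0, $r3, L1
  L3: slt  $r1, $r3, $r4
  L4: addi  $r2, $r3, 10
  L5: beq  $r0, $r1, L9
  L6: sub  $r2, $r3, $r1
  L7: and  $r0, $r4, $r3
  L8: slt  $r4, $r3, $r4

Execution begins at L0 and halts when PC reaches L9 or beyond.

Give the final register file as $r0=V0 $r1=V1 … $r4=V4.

[0] nor  $r1, $r1, $r4  →  {$r0:0, $r1:65520, $r2:2, $r3:4, $r4:8}
[1] add  $r3, $r4, $r4  →  {$r0:0, $r1:65520, $r2:2, $r3:16, $r4:8}
[2] beq  $r0, $r3, L1  →  {$r0:0, $r1:65520, $r2:2, $r3:16, $r4:8}  ⟨branch fallthrough⟩
[3] slt  $r1, $r3, $r4  →  {$r0:0, $r1:0, $r2:2, $r3:16, $r4:8}
[4] addi  $r2, $r3, 10  →  {$r0:0, $r1:0, $r2:26, $r3:16, $r4:8}
[5] beq  $r0, $r1, L9  →  {$r0:0, $r1:0, $r2:26, $r3:16, $r4:8}  ⟨branch taken⟩
[6] sub  $r2, $r3, $r1  →  {$r0:0, $r1:0, $r2:16, $r3:16, $r4:8}

$r0=0 $r1=0 $r2=16 $r3=16 $r4=8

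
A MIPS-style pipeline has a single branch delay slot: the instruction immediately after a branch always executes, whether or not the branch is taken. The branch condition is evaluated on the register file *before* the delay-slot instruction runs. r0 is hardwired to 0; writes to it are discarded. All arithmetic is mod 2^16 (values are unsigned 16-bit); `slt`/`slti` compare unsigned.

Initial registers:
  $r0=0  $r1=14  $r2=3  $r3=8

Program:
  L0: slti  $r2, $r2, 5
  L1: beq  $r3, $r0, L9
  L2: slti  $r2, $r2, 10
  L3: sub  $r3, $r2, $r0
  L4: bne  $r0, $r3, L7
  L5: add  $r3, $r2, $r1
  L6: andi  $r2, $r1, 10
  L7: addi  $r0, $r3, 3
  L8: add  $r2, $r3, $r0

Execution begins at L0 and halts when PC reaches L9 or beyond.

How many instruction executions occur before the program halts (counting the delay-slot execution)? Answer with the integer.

8

[0] slti  $r2, $r2, 5  →  {$r0:0, $r1:14, $r2:1, $r3:8}
[1] beq  $r3, $r0, L9  →  {$r0:0, $r1:14, $r2:1, $r3:8}  ⟨branch fallthrough⟩
[2] slti  $r2, $r2, 10  →  {$r0:0, $r1:14, $r2:1, $r3:8}
[3] sub  $r3, $r2, $r0  →  {$r0:0, $r1:14, $r2:1, $r3:1}
[4] bne  $r0, $r3, L7  →  {$r0:0, $r1:14, $r2:1, $r3:1}  ⟨branch taken⟩
[5] add  $r3, $r2, $r1  →  {$r0:0, $r1:14, $r2:1, $r3:15}
[7] addi  $r0, $r3, 3  →  {$r0:0, $r1:14, $r2:1, $r3:15}
[8] add  $r2, $r3, $r0  →  {$r0:0, $r1:14, $r2:15, $r3:15}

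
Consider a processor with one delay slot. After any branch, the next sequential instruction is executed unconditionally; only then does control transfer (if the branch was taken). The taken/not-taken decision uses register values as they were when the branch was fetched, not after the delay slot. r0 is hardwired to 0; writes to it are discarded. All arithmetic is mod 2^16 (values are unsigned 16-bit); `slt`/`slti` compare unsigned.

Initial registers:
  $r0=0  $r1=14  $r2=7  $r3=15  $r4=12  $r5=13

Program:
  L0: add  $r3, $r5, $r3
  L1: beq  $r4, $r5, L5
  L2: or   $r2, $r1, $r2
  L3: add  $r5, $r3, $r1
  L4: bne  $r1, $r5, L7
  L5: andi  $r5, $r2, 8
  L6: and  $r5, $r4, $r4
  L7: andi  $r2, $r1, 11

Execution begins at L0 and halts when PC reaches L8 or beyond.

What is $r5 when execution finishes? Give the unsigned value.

  step pc=0: add  $r3, $r5, $r3  regs=(0,14,7,28,12,13)
  step pc=1: beq  $r4, $r5, L5  cond=F  regs=(0,14,7,28,12,13)
  step pc=2: or   $r2, $r1, $r2  regs=(0,14,15,28,12,13)
  step pc=3: add  $r5, $r3, $r1  regs=(0,14,15,28,12,42)
  step pc=4: bne  $r1, $r5, L7  cond=T  regs=(0,14,15,28,12,42)
  step pc=5: andi  $r5, $r2, 8  regs=(0,14,15,28,12,8)
  step pc=7: andi  $r2, $r1, 11  regs=(0,14,10,28,12,8)

8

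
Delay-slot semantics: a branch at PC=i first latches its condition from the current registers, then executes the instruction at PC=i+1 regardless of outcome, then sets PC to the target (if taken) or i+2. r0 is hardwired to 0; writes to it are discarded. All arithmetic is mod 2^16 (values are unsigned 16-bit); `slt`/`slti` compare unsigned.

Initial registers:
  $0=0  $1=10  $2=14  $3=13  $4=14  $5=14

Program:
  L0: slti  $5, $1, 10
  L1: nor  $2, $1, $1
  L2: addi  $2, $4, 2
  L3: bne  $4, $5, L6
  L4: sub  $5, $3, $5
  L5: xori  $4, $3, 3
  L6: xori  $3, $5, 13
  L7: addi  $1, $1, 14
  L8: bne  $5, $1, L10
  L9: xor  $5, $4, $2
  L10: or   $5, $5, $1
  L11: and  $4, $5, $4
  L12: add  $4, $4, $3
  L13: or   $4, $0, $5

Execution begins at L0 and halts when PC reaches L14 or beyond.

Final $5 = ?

30

PC=0  slti  $5, $1, 10       | $0=0 $1=10 $2=14 $3=13 $4=14 $5=0
PC=1  nor  $2, $1, $1        | $0=0 $1=10 $2=65525 $3=13 $4=14 $5=0
PC=2  addi  $2, $4, 2        | $0=0 $1=10 $2=16 $3=13 $4=14 $5=0
PC=3  bne  $4, $5, L6        | $0=0 $1=10 $2=16 $3=13 $4=14 $5=0  [TAKEN]
PC=4  sub  $5, $3, $5        | $0=0 $1=10 $2=16 $3=13 $4=14 $5=13
PC=6  xori  $3, $5, 13       | $0=0 $1=10 $2=16 $3=0 $4=14 $5=13
PC=7  addi  $1, $1, 14       | $0=0 $1=24 $2=16 $3=0 $4=14 $5=13
PC=8  bne  $5, $1, L10       | $0=0 $1=24 $2=16 $3=0 $4=14 $5=13  [TAKEN]
PC=9  xor  $5, $4, $2        | $0=0 $1=24 $2=16 $3=0 $4=14 $5=30
PC=10 or   $5, $5, $1        | $0=0 $1=24 $2=16 $3=0 $4=14 $5=30
PC=11 and  $4, $5, $4        | $0=0 $1=24 $2=16 $3=0 $4=14 $5=30
PC=12 add  $4, $4, $3        | $0=0 $1=24 $2=16 $3=0 $4=14 $5=30
PC=13 or   $4, $0, $5        | $0=0 $1=24 $2=16 $3=0 $4=30 $5=30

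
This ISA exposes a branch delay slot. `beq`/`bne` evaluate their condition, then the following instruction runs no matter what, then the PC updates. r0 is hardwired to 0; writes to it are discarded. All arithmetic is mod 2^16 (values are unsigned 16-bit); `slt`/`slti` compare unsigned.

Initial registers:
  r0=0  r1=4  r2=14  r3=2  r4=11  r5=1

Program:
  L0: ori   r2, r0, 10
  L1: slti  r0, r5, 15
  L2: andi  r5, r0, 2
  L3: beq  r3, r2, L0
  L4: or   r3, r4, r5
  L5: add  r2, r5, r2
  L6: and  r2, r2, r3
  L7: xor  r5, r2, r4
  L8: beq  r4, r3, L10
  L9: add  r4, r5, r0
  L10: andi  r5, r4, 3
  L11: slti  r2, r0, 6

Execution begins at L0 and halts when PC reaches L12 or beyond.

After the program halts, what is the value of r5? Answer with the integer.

  step pc=0: ori   r2, r0, 10  regs=(0,4,10,2,11,1)
  step pc=1: slti  r0, r5, 15  regs=(0,4,10,2,11,1)
  step pc=2: andi  r5, r0, 2  regs=(0,4,10,2,11,0)
  step pc=3: beq  r3, r2, L0  cond=F  regs=(0,4,10,2,11,0)
  step pc=4: or   r3, r4, r5  regs=(0,4,10,11,11,0)
  step pc=5: add  r2, r5, r2  regs=(0,4,10,11,11,0)
  step pc=6: and  r2, r2, r3  regs=(0,4,10,11,11,0)
  step pc=7: xor  r5, r2, r4  regs=(0,4,10,11,11,1)
  step pc=8: beq  r4, r3, L10  cond=T  regs=(0,4,10,11,11,1)
  step pc=9: add  r4, r5, r0  regs=(0,4,10,11,1,1)
  step pc=10: andi  r5, r4, 3  regs=(0,4,10,11,1,1)
  step pc=11: slti  r2, r0, 6  regs=(0,4,1,11,1,1)

1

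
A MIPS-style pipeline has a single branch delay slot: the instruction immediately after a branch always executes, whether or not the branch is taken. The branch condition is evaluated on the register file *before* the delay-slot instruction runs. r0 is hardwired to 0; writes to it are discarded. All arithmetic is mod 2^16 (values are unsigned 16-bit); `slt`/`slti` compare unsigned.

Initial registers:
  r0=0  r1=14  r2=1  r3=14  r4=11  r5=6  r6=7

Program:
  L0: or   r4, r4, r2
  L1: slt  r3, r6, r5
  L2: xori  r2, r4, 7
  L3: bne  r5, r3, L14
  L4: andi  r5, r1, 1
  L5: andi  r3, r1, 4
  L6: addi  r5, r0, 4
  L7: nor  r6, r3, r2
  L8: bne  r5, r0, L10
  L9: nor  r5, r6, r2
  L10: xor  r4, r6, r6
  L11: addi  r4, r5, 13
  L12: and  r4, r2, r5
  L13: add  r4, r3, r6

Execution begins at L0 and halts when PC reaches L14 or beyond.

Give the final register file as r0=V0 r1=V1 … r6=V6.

r0=0 r1=14 r2=12 r3=0 r4=11 r5=0 r6=7

#0 or   r4, r4, r2 ; 0/14/1/14/11/6/7
#1 slt  r3, r6, r5 ; 0/14/1/0/11/6/7
#2 xori  r2, r4, 7 ; 0/14/12/0/11/6/7
#3 bne  r5, r3, L14 ; 0/14/12/0/11/6/7 ; →target
#4 andi  r5, r1, 1 ; 0/14/12/0/11/0/7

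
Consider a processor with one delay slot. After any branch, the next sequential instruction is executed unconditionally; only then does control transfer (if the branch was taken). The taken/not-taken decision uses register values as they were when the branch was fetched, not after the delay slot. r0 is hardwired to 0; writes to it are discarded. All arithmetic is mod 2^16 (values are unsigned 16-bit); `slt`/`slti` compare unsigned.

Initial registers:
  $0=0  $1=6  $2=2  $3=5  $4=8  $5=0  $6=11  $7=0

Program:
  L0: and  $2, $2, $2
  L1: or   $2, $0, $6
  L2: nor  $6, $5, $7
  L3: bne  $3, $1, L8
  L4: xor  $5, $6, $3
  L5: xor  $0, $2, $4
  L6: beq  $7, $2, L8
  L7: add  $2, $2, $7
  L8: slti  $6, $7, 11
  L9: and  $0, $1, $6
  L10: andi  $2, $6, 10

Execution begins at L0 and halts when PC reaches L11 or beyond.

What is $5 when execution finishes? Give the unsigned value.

65530

  step pc=0: and  $2, $2, $2  regs=(0,6,2,5,8,0,11,0)
  step pc=1: or   $2, $0, $6  regs=(0,6,11,5,8,0,11,0)
  step pc=2: nor  $6, $5, $7  regs=(0,6,11,5,8,0,65535,0)
  step pc=3: bne  $3, $1, L8  cond=T  regs=(0,6,11,5,8,0,65535,0)
  step pc=4: xor  $5, $6, $3  regs=(0,6,11,5,8,65530,65535,0)
  step pc=8: slti  $6, $7, 11  regs=(0,6,11,5,8,65530,1,0)
  step pc=9: and  $0, $1, $6  regs=(0,6,11,5,8,65530,1,0)
  step pc=10: andi  $2, $6, 10  regs=(0,6,0,5,8,65530,1,0)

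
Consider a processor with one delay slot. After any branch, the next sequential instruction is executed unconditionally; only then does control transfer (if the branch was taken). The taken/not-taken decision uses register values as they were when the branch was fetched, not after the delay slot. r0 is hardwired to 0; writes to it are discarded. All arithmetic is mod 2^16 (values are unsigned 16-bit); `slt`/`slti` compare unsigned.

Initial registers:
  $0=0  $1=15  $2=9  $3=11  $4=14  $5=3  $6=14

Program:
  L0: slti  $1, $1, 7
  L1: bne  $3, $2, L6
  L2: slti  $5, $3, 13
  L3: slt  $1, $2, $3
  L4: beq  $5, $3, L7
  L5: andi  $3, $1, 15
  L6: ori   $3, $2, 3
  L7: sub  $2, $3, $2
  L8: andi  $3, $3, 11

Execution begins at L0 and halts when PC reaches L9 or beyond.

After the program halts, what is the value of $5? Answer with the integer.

[0] slti  $1, $1, 7  →  {$0:0, $1:0, $2:9, $3:11, $4:14, $5:3, $6:14}
[1] bne  $3, $2, L6  →  {$0:0, $1:0, $2:9, $3:11, $4:14, $5:3, $6:14}  ⟨branch taken⟩
[2] slti  $5, $3, 13  →  {$0:0, $1:0, $2:9, $3:11, $4:14, $5:1, $6:14}
[6] ori   $3, $2, 3  →  {$0:0, $1:0, $2:9, $3:11, $4:14, $5:1, $6:14}
[7] sub  $2, $3, $2  →  {$0:0, $1:0, $2:2, $3:11, $4:14, $5:1, $6:14}
[8] andi  $3, $3, 11  →  {$0:0, $1:0, $2:2, $3:11, $4:14, $5:1, $6:14}

1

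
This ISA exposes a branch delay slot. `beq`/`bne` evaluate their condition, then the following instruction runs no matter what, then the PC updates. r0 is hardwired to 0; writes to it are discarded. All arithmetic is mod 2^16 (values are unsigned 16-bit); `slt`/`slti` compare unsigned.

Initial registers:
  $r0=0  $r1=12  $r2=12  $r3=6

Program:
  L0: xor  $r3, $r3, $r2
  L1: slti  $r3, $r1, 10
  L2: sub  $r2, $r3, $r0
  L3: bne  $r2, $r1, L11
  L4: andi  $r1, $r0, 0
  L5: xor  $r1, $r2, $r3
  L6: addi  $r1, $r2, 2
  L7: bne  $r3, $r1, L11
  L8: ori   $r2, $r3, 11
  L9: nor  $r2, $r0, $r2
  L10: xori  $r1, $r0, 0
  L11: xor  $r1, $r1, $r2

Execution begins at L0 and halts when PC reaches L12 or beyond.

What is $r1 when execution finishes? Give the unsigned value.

0

[0] xor  $r3, $r3, $r2  →  {$r0:0, $r1:12, $r2:12, $r3:10}
[1] slti  $r3, $r1, 10  →  {$r0:0, $r1:12, $r2:12, $r3:0}
[2] sub  $r2, $r3, $r0  →  {$r0:0, $r1:12, $r2:0, $r3:0}
[3] bne  $r2, $r1, L11  →  {$r0:0, $r1:12, $r2:0, $r3:0}  ⟨branch taken⟩
[4] andi  $r1, $r0, 0  →  {$r0:0, $r1:0, $r2:0, $r3:0}
[11] xor  $r1, $r1, $r2  →  {$r0:0, $r1:0, $r2:0, $r3:0}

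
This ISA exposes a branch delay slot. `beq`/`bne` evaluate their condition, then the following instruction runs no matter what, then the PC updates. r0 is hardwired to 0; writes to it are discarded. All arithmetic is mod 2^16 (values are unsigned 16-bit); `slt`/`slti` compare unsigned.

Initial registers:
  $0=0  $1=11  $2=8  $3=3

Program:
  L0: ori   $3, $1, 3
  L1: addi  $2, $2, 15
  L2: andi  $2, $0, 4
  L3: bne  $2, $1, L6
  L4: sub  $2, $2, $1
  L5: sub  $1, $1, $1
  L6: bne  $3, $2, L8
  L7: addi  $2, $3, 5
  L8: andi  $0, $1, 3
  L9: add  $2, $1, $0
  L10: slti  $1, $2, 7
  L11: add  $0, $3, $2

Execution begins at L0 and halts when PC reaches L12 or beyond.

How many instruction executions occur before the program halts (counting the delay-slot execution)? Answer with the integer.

11

#0 ori   $3, $1, 3 ; 0/11/8/11
#1 addi  $2, $2, 15 ; 0/11/23/11
#2 andi  $2, $0, 4 ; 0/11/0/11
#3 bne  $2, $1, L6 ; 0/11/0/11 ; →target
#4 sub  $2, $2, $1 ; 0/11/65525/11
#6 bne  $3, $2, L8 ; 0/11/65525/11 ; →target
#7 addi  $2, $3, 5 ; 0/11/16/11
#8 andi  $0, $1, 3 ; 0/11/16/11
#9 add  $2, $1, $0 ; 0/11/11/11
#10 slti  $1, $2, 7 ; 0/0/11/11
#11 add  $0, $3, $2 ; 0/0/11/11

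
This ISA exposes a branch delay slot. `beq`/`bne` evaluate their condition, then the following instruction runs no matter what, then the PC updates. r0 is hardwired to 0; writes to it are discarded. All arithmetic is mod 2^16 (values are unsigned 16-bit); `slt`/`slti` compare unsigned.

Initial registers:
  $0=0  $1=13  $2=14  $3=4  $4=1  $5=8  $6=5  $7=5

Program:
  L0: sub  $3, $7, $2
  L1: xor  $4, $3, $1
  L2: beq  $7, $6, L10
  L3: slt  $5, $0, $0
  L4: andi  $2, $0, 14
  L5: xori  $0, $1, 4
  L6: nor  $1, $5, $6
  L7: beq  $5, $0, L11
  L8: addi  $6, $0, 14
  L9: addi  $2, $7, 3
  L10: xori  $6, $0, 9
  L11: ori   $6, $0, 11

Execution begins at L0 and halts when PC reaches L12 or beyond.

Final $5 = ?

  step pc=0: sub  $3, $7, $2  regs=(0,13,14,65527,1,8,5,5)
  step pc=1: xor  $4, $3, $1  regs=(0,13,14,65527,65530,8,5,5)
  step pc=2: beq  $7, $6, L10  cond=T  regs=(0,13,14,65527,65530,8,5,5)
  step pc=3: slt  $5, $0, $0  regs=(0,13,14,65527,65530,0,5,5)
  step pc=10: xori  $6, $0, 9  regs=(0,13,14,65527,65530,0,9,5)
  step pc=11: ori   $6, $0, 11  regs=(0,13,14,65527,65530,0,11,5)

0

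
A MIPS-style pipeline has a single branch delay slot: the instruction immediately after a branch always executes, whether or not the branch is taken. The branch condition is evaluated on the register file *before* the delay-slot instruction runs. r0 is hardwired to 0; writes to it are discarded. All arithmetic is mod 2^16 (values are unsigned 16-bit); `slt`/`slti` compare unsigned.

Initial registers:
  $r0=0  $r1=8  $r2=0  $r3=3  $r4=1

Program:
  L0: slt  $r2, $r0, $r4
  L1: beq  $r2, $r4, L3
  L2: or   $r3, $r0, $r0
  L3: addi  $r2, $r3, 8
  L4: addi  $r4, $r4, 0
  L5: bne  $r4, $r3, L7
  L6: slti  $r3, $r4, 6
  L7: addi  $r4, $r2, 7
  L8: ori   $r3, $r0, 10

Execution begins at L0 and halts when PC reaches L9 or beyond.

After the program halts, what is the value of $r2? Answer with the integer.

PC=0  slt  $r2, $r0, $r4     | $r0=0 $r1=8 $r2=1 $r3=3 $r4=1
PC=1  beq  $r2, $r4, L3      | $r0=0 $r1=8 $r2=1 $r3=3 $r4=1  [TAKEN]
PC=2  or   $r3, $r0, $r0     | $r0=0 $r1=8 $r2=1 $r3=0 $r4=1
PC=3  addi  $r2, $r3, 8      | $r0=0 $r1=8 $r2=8 $r3=0 $r4=1
PC=4  addi  $r4, $r4, 0      | $r0=0 $r1=8 $r2=8 $r3=0 $r4=1
PC=5  bne  $r4, $r3, L7      | $r0=0 $r1=8 $r2=8 $r3=0 $r4=1  [TAKEN]
PC=6  slti  $r3, $r4, 6      | $r0=0 $r1=8 $r2=8 $r3=1 $r4=1
PC=7  addi  $r4, $r2, 7      | $r0=0 $r1=8 $r2=8 $r3=1 $r4=15
PC=8  ori   $r3, $r0, 10     | $r0=0 $r1=8 $r2=8 $r3=10 $r4=15

8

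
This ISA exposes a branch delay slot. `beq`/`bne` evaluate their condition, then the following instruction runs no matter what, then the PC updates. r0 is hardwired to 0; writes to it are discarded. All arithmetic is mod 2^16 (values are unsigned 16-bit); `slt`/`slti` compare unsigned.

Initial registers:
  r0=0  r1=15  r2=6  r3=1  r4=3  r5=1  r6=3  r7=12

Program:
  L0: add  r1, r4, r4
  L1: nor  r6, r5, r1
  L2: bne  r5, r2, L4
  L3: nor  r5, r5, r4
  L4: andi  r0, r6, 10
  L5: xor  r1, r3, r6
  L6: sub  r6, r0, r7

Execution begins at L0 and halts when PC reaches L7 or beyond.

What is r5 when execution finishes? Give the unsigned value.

[0] add  r1, r4, r4  →  {r0:0, r1:6, r2:6, r3:1, r4:3, r5:1, r6:3, r7:12}
[1] nor  r6, r5, r1  →  {r0:0, r1:6, r2:6, r3:1, r4:3, r5:1, r6:65528, r7:12}
[2] bne  r5, r2, L4  →  {r0:0, r1:6, r2:6, r3:1, r4:3, r5:1, r6:65528, r7:12}  ⟨branch taken⟩
[3] nor  r5, r5, r4  →  {r0:0, r1:6, r2:6, r3:1, r4:3, r5:65532, r6:65528, r7:12}
[4] andi  r0, r6, 10  →  {r0:0, r1:6, r2:6, r3:1, r4:3, r5:65532, r6:65528, r7:12}
[5] xor  r1, r3, r6  →  {r0:0, r1:65529, r2:6, r3:1, r4:3, r5:65532, r6:65528, r7:12}
[6] sub  r6, r0, r7  →  {r0:0, r1:65529, r2:6, r3:1, r4:3, r5:65532, r6:65524, r7:12}

65532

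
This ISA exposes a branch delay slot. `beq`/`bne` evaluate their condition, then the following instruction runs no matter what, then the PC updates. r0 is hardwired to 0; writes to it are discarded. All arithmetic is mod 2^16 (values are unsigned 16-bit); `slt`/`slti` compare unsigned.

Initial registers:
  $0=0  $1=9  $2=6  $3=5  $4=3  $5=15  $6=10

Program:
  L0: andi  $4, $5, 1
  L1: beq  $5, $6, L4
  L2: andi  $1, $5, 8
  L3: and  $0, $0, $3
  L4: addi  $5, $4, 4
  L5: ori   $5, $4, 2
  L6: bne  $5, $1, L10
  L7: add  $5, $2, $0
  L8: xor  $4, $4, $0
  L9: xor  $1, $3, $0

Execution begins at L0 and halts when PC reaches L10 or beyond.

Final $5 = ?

  step pc=0: andi  $4, $5, 1  regs=(0,9,6,5,1,15,10)
  step pc=1: beq  $5, $6, L4  cond=F  regs=(0,9,6,5,1,15,10)
  step pc=2: andi  $1, $5, 8  regs=(0,8,6,5,1,15,10)
  step pc=3: and  $0, $0, $3  regs=(0,8,6,5,1,15,10)
  step pc=4: addi  $5, $4, 4  regs=(0,8,6,5,1,5,10)
  step pc=5: ori   $5, $4, 2  regs=(0,8,6,5,1,3,10)
  step pc=6: bne  $5, $1, L10  cond=T  regs=(0,8,6,5,1,3,10)
  step pc=7: add  $5, $2, $0  regs=(0,8,6,5,1,6,10)

6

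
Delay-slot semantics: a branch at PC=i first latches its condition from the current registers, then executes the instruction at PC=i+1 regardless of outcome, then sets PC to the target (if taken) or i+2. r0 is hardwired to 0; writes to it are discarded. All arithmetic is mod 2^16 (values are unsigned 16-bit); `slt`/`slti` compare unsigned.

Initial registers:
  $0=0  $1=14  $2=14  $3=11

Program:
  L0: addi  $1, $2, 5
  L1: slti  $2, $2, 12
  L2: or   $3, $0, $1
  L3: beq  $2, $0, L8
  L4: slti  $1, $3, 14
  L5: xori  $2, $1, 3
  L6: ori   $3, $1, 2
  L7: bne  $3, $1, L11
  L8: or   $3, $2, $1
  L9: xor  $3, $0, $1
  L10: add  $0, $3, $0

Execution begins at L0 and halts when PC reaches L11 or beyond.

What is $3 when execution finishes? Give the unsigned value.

[0] addi  $1, $2, 5  →  {$0:0, $1:19, $2:14, $3:11}
[1] slti  $2, $2, 12  →  {$0:0, $1:19, $2:0, $3:11}
[2] or   $3, $0, $1  →  {$0:0, $1:19, $2:0, $3:19}
[3] beq  $2, $0, L8  →  {$0:0, $1:19, $2:0, $3:19}  ⟨branch taken⟩
[4] slti  $1, $3, 14  →  {$0:0, $1:0, $2:0, $3:19}
[8] or   $3, $2, $1  →  {$0:0, $1:0, $2:0, $3:0}
[9] xor  $3, $0, $1  →  {$0:0, $1:0, $2:0, $3:0}
[10] add  $0, $3, $0  →  {$0:0, $1:0, $2:0, $3:0}

0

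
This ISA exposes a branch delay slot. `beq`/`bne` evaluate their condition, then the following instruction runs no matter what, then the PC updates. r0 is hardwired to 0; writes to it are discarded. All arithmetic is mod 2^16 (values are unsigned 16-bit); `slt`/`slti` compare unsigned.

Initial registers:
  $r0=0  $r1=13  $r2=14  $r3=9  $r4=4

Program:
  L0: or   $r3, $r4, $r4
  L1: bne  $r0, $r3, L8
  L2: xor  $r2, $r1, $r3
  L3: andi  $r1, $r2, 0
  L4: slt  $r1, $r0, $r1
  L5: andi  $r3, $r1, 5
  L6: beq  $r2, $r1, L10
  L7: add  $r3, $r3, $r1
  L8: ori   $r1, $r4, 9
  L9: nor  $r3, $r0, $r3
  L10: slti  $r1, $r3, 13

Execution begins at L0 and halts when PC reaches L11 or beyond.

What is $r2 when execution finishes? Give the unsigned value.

[0] or   $r3, $r4, $r4  →  {$r0:0, $r1:13, $r2:14, $r3:4, $r4:4}
[1] bne  $r0, $r3, L8  →  {$r0:0, $r1:13, $r2:14, $r3:4, $r4:4}  ⟨branch taken⟩
[2] xor  $r2, $r1, $r3  →  {$r0:0, $r1:13, $r2:9, $r3:4, $r4:4}
[8] ori   $r1, $r4, 9  →  {$r0:0, $r1:13, $r2:9, $r3:4, $r4:4}
[9] nor  $r3, $r0, $r3  →  {$r0:0, $r1:13, $r2:9, $r3:65531, $r4:4}
[10] slti  $r1, $r3, 13  →  {$r0:0, $r1:0, $r2:9, $r3:65531, $r4:4}

9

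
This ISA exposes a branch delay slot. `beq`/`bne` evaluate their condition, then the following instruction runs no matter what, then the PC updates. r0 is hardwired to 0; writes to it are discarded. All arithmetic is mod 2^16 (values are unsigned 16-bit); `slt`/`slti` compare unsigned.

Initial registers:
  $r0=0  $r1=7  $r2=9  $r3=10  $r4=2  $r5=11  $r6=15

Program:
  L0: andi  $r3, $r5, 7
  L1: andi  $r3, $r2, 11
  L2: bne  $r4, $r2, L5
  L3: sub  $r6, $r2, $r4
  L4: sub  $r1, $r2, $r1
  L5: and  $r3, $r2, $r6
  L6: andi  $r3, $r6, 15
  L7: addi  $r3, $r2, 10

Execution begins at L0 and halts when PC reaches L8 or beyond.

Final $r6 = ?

[0] andi  $r3, $r5, 7  →  {$r0:0, $r1:7, $r2:9, $r3:3, $r4:2, $r5:11, $r6:15}
[1] andi  $r3, $r2, 11  →  {$r0:0, $r1:7, $r2:9, $r3:9, $r4:2, $r5:11, $r6:15}
[2] bne  $r4, $r2, L5  →  {$r0:0, $r1:7, $r2:9, $r3:9, $r4:2, $r5:11, $r6:15}  ⟨branch taken⟩
[3] sub  $r6, $r2, $r4  →  {$r0:0, $r1:7, $r2:9, $r3:9, $r4:2, $r5:11, $r6:7}
[5] and  $r3, $r2, $r6  →  {$r0:0, $r1:7, $r2:9, $r3:1, $r4:2, $r5:11, $r6:7}
[6] andi  $r3, $r6, 15  →  {$r0:0, $r1:7, $r2:9, $r3:7, $r4:2, $r5:11, $r6:7}
[7] addi  $r3, $r2, 10  →  {$r0:0, $r1:7, $r2:9, $r3:19, $r4:2, $r5:11, $r6:7}

7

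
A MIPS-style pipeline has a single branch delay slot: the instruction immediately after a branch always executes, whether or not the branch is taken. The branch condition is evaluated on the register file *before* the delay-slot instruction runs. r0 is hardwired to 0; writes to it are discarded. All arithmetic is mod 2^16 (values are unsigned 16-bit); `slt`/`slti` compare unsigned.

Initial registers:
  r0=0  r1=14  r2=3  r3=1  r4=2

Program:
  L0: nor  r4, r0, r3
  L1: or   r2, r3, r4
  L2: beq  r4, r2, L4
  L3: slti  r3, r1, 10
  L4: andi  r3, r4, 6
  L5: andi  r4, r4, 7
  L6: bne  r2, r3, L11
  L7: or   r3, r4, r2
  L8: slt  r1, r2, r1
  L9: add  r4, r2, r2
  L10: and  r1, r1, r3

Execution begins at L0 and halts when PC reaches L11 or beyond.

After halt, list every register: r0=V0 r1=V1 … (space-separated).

PC=0  nor  r4, r0, r3        | r0=0 r1=14 r2=3 r3=1 r4=65534
PC=1  or   r2, r3, r4        | r0=0 r1=14 r2=65535 r3=1 r4=65534
PC=2  beq  r4, r2, L4        | r0=0 r1=14 r2=65535 r3=1 r4=65534  [not taken]
PC=3  slti  r3, r1, 10       | r0=0 r1=14 r2=65535 r3=0 r4=65534
PC=4  andi  r3, r4, 6        | r0=0 r1=14 r2=65535 r3=6 r4=65534
PC=5  andi  r4, r4, 7        | r0=0 r1=14 r2=65535 r3=6 r4=6
PC=6  bne  r2, r3, L11       | r0=0 r1=14 r2=65535 r3=6 r4=6  [TAKEN]
PC=7  or   r3, r4, r2        | r0=0 r1=14 r2=65535 r3=65535 r4=6

r0=0 r1=14 r2=65535 r3=65535 r4=6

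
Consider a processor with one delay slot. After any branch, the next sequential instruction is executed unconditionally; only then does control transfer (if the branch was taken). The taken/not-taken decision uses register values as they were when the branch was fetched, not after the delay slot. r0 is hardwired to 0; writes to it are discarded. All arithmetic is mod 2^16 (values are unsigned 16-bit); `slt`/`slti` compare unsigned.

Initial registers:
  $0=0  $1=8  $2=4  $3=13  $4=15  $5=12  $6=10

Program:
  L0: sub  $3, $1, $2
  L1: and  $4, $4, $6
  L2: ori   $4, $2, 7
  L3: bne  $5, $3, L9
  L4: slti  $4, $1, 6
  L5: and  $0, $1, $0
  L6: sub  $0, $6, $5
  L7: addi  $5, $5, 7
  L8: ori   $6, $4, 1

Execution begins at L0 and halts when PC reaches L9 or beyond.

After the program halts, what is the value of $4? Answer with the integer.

#0 sub  $3, $1, $2 ; 0/8/4/4/15/12/10
#1 and  $4, $4, $6 ; 0/8/4/4/10/12/10
#2 ori   $4, $2, 7 ; 0/8/4/4/7/12/10
#3 bne  $5, $3, L9 ; 0/8/4/4/7/12/10 ; →target
#4 slti  $4, $1, 6 ; 0/8/4/4/0/12/10

0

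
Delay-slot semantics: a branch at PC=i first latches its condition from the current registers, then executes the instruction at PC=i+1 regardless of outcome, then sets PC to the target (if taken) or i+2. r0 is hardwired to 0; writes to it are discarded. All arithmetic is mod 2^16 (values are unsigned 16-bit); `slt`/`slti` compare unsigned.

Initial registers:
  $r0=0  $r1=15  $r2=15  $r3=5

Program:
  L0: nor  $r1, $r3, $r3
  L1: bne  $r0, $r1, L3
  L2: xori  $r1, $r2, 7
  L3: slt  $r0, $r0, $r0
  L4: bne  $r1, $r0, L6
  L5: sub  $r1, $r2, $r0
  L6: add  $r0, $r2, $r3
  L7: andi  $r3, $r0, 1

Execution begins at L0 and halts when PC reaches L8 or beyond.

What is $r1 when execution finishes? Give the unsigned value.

  step pc=0: nor  $r1, $r3, $r3  regs=(0,65530,15,5)
  step pc=1: bne  $r0, $r1, L3  cond=T  regs=(0,65530,15,5)
  step pc=2: xori  $r1, $r2, 7  regs=(0,8,15,5)
  step pc=3: slt  $r0, $r0, $r0  regs=(0,8,15,5)
  step pc=4: bne  $r1, $r0, L6  cond=T  regs=(0,8,15,5)
  step pc=5: sub  $r1, $r2, $r0  regs=(0,15,15,5)
  step pc=6: add  $r0, $r2, $r3  regs=(0,15,15,5)
  step pc=7: andi  $r3, $r0, 1  regs=(0,15,15,0)

15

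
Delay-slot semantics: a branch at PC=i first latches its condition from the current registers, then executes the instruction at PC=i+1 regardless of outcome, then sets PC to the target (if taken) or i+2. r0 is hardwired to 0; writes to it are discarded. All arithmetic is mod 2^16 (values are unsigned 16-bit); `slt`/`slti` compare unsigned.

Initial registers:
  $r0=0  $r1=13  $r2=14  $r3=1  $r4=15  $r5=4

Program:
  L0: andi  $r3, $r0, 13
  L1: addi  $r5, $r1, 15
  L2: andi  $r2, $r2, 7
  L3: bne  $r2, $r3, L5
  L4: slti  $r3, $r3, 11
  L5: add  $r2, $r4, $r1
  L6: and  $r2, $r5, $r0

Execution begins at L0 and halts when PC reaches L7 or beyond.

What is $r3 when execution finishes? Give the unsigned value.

PC=0  andi  $r3, $r0, 13     | $r0=0 $r1=13 $r2=14 $r3=0 $r4=15 $r5=4
PC=1  addi  $r5, $r1, 15     | $r0=0 $r1=13 $r2=14 $r3=0 $r4=15 $r5=28
PC=2  andi  $r2, $r2, 7      | $r0=0 $r1=13 $r2=6 $r3=0 $r4=15 $r5=28
PC=3  bne  $r2, $r3, L5      | $r0=0 $r1=13 $r2=6 $r3=0 $r4=15 $r5=28  [TAKEN]
PC=4  slti  $r3, $r3, 11     | $r0=0 $r1=13 $r2=6 $r3=1 $r4=15 $r5=28
PC=5  add  $r2, $r4, $r1     | $r0=0 $r1=13 $r2=28 $r3=1 $r4=15 $r5=28
PC=6  and  $r2, $r5, $r0     | $r0=0 $r1=13 $r2=0 $r3=1 $r4=15 $r5=28

1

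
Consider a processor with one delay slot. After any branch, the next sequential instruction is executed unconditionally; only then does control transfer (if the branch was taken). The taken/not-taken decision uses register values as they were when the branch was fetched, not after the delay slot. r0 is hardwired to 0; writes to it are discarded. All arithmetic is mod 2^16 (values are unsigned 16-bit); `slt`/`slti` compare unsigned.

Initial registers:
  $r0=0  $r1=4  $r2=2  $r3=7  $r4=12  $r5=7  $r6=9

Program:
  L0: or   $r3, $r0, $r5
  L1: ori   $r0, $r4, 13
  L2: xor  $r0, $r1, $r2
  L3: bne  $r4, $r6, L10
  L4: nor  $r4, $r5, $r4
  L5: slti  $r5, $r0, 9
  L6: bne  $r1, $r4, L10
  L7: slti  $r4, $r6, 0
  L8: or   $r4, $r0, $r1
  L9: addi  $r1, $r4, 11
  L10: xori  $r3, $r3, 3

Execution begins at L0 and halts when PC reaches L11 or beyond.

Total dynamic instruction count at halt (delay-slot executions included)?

[0] or   $r3, $r0, $r5  →  {$r0:0, $r1:4, $r2:2, $r3:7, $r4:12, $r5:7, $r6:9}
[1] ori   $r0, $r4, 13  →  {$r0:0, $r1:4, $r2:2, $r3:7, $r4:12, $r5:7, $r6:9}
[2] xor  $r0, $r1, $r2  →  {$r0:0, $r1:4, $r2:2, $r3:7, $r4:12, $r5:7, $r6:9}
[3] bne  $r4, $r6, L10  →  {$r0:0, $r1:4, $r2:2, $r3:7, $r4:12, $r5:7, $r6:9}  ⟨branch taken⟩
[4] nor  $r4, $r5, $r4  →  {$r0:0, $r1:4, $r2:2, $r3:7, $r4:65520, $r5:7, $r6:9}
[10] xori  $r3, $r3, 3  →  {$r0:0, $r1:4, $r2:2, $r3:4, $r4:65520, $r5:7, $r6:9}

6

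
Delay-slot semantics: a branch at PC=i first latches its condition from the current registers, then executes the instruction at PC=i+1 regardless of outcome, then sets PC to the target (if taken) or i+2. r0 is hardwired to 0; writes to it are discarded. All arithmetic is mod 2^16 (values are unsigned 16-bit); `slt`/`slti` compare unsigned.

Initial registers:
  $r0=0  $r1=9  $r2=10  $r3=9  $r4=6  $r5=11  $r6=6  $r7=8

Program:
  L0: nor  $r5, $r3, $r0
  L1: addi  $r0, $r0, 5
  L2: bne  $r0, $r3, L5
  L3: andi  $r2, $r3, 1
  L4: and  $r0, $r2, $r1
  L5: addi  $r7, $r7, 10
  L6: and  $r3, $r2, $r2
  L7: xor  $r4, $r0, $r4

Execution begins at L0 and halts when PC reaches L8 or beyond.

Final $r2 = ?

  step pc=0: nor  $r5, $r3, $r0  regs=(0,9,10,9,6,65526,6,8)
  step pc=1: addi  $r0, $r0, 5  regs=(0,9,10,9,6,65526,6,8)
  step pc=2: bne  $r0, $r3, L5  cond=T  regs=(0,9,10,9,6,65526,6,8)
  step pc=3: andi  $r2, $r3, 1  regs=(0,9,1,9,6,65526,6,8)
  step pc=5: addi  $r7, $r7, 10  regs=(0,9,1,9,6,65526,6,18)
  step pc=6: and  $r3, $r2, $r2  regs=(0,9,1,1,6,65526,6,18)
  step pc=7: xor  $r4, $r0, $r4  regs=(0,9,1,1,6,65526,6,18)

1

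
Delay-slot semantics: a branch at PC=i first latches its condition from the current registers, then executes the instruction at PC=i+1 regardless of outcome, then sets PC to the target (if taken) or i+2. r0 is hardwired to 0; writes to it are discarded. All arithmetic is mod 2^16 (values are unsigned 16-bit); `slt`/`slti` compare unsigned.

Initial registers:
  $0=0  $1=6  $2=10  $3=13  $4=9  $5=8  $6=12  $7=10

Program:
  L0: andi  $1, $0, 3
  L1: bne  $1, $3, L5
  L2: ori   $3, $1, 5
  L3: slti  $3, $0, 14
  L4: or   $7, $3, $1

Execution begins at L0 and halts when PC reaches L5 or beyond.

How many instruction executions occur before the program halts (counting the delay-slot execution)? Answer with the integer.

3

[0] andi  $1, $0, 3  →  {$0:0, $1:0, $2:10, $3:13, $4:9, $5:8, $6:12, $7:10}
[1] bne  $1, $3, L5  →  {$0:0, $1:0, $2:10, $3:13, $4:9, $5:8, $6:12, $7:10}  ⟨branch taken⟩
[2] ori   $3, $1, 5  →  {$0:0, $1:0, $2:10, $3:5, $4:9, $5:8, $6:12, $7:10}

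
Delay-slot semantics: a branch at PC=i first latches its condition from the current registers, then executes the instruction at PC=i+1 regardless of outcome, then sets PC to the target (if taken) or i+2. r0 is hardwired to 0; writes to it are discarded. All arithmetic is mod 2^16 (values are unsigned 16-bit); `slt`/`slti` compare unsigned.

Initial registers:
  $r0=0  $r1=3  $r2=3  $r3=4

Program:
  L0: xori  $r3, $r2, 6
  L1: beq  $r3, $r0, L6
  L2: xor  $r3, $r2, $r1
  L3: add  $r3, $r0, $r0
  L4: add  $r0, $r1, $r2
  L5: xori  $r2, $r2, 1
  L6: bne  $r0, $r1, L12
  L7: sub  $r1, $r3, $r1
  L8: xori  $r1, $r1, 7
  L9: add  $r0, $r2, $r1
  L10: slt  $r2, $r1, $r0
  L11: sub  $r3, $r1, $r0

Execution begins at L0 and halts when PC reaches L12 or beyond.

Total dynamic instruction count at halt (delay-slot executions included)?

8

#0 xori  $r3, $r2, 6 ; 0/3/3/5
#1 beq  $r3, $r0, L6 ; 0/3/3/5 ; →fallthru
#2 xor  $r3, $r2, $r1 ; 0/3/3/0
#3 add  $r3, $r0, $r0 ; 0/3/3/0
#4 add  $r0, $r1, $r2 ; 0/3/3/0
#5 xori  $r2, $r2, 1 ; 0/3/2/0
#6 bne  $r0, $r1, L12 ; 0/3/2/0 ; →target
#7 sub  $r1, $r3, $r1 ; 0/65533/2/0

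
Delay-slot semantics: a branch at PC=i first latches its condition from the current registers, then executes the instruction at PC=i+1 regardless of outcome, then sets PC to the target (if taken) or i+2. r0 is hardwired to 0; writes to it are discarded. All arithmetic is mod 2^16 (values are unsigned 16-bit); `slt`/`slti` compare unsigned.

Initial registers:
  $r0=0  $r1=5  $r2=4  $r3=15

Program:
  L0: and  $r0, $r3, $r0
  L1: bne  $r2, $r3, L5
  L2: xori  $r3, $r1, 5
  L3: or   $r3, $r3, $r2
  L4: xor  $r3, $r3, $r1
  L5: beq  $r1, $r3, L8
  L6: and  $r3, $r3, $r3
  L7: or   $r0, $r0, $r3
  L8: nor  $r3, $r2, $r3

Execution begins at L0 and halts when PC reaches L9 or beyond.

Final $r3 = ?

65531

#0 and  $r0, $r3, $r0 ; 0/5/4/15
#1 bne  $r2, $r3, L5 ; 0/5/4/15 ; →target
#2 xori  $r3, $r1, 5 ; 0/5/4/0
#5 beq  $r1, $r3, L8 ; 0/5/4/0 ; →fallthru
#6 and  $r3, $r3, $r3 ; 0/5/4/0
#7 or   $r0, $r0, $r3 ; 0/5/4/0
#8 nor  $r3, $r2, $r3 ; 0/5/4/65531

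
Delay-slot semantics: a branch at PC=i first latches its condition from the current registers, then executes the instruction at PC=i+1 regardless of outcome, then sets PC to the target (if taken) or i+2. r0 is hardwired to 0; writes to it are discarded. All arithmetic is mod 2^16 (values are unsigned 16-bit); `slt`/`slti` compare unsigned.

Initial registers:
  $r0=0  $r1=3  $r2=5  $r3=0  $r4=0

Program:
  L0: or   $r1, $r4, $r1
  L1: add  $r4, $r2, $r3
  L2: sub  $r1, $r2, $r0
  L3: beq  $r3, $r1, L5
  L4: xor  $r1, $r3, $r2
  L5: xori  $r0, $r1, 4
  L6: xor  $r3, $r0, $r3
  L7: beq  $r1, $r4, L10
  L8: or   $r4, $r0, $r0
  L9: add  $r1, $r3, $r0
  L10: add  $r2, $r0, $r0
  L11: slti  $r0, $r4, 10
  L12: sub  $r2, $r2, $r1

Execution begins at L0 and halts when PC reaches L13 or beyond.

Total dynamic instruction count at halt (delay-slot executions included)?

12

#0 or   $r1, $r4, $r1 ; 0/3/5/0/0
#1 add  $r4, $r2, $r3 ; 0/3/5/0/5
#2 sub  $r1, $r2, $r0 ; 0/5/5/0/5
#3 beq  $r3, $r1, L5 ; 0/5/5/0/5 ; →fallthru
#4 xor  $r1, $r3, $r2 ; 0/5/5/0/5
#5 xori  $r0, $r1, 4 ; 0/5/5/0/5
#6 xor  $r3, $r0, $r3 ; 0/5/5/0/5
#7 beq  $r1, $r4, L10 ; 0/5/5/0/5 ; →target
#8 or   $r4, $r0, $r0 ; 0/5/5/0/0
#10 add  $r2, $r0, $r0 ; 0/5/0/0/0
#11 slti  $r0, $r4, 10 ; 0/5/0/0/0
#12 sub  $r2, $r2, $r1 ; 0/5/65531/0/0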